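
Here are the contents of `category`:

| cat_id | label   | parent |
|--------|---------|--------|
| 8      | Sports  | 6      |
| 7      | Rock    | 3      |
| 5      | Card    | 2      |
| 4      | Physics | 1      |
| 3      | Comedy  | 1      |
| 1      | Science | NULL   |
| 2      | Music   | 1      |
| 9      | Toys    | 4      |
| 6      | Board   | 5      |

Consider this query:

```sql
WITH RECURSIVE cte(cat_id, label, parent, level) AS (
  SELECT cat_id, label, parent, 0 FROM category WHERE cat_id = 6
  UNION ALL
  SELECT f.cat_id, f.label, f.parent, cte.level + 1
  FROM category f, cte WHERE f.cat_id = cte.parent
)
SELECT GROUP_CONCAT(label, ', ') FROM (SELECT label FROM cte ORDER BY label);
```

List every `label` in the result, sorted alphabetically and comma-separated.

Base: cat_id=6 (Board), parent=5, level 0.
Iteration 1: join on cat_id=5 -> Card (id 5, parent=2, level 1).
Iteration 2: join on cat_id=2 -> Music (id 2, parent=1, level 2).
Iteration 3: join on cat_id=1 -> Science (id 1, parent=NULL, level 3).
Iteration 4: parent is NULL; no match; recursion stops.

Board, Card, Music, Science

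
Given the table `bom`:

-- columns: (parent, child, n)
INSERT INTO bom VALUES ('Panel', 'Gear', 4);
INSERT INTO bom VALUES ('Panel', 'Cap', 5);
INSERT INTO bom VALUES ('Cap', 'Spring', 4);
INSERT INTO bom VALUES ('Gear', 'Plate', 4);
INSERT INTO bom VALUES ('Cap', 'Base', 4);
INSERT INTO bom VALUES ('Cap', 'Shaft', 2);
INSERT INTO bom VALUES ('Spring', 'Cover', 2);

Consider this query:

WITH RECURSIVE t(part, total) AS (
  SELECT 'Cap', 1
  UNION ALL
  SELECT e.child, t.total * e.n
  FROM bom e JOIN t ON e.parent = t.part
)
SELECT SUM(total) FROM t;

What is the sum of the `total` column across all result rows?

Base: (Cap, total=1).
Iteration 1: components of {Cap} -> Base = 1*4 = 4, Shaft = 1*2 = 2, Spring = 1*4 = 4.
Iteration 2: components of {Base,Shaft,Spring} -> Cover = 4*2 = 8.
Iteration 3: no further components; recursion stops.
SUM(total) = 1 + 4 + 4 + 2 + 8 = 19.

19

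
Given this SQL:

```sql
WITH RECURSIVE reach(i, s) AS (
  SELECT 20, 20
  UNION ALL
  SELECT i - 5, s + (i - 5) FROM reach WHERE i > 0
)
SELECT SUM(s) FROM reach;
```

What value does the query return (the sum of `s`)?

Base: i=20, s=20.
Iteration 1: 20 > 0 holds -> i = 20 - 5 = 15, s = 20 + 15 = 35.
Iteration 2: 15 > 0 holds -> i = 15 - 5 = 10, s = 35 + 10 = 45.
Iteration 3: 10 > 0 holds -> i = 10 - 5 = 5, s = 45 + 5 = 50.
Iteration 4: 5 > 0 holds -> i = 5 - 5 = 0, s = 50 + 0 = 50.
Iteration 5: 0 > 0 fails; recursion stops.
SUM(s) = 20 + 35 + 45 + 50 + 50 = 200.

200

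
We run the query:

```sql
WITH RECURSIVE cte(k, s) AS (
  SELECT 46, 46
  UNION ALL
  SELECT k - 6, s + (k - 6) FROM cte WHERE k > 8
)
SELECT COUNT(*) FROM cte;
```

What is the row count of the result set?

8

Base: k=46, s=46.
Iteration 1: 46 > 8 holds -> k = 46 - 6 = 40, s = 46 + 40 = 86.
Iteration 2: 40 > 8 holds -> k = 40 - 6 = 34, s = 86 + 34 = 120.
Iteration 3: 34 > 8 holds -> k = 34 - 6 = 28, s = 120 + 28 = 148.
Iteration 4: 28 > 8 holds -> k = 28 - 6 = 22, s = 148 + 22 = 170.
Iteration 5: 22 > 8 holds -> k = 22 - 6 = 16, s = 170 + 16 = 186.
Iteration 6: 16 > 8 holds -> k = 16 - 6 = 10, s = 186 + 10 = 196.
Iteration 7: 10 > 8 holds -> k = 10 - 6 = 4, s = 196 + 4 = 200.
Iteration 8: 4 > 8 fails; recursion stops.
Total rows emitted: 8.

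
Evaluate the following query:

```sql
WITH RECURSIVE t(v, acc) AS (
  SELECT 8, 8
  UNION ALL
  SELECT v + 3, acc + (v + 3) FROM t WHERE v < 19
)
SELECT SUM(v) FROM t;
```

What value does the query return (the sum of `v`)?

Base: v=8, acc=8.
Iteration 1: 8 < 19 holds -> v = 8 + 3 = 11, acc = 8 + 11 = 19.
Iteration 2: 11 < 19 holds -> v = 11 + 3 = 14, acc = 19 + 14 = 33.
Iteration 3: 14 < 19 holds -> v = 14 + 3 = 17, acc = 33 + 17 = 50.
Iteration 4: 17 < 19 holds -> v = 17 + 3 = 20, acc = 50 + 20 = 70.
Iteration 5: 20 < 19 fails; recursion stops.
SUM(v) = 8 + 11 + 14 + 17 + 20 = 70.

70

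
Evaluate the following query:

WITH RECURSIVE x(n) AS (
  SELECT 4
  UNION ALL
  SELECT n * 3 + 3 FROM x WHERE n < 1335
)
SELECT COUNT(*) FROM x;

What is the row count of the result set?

Base: n=4.
Iteration 1: 4 < 1335 holds -> n = 4 * 3 + 3 = 15.
Iteration 2: 15 < 1335 holds -> n = 15 * 3 + 3 = 48.
Iteration 3: 48 < 1335 holds -> n = 48 * 3 + 3 = 147.
Iteration 4: 147 < 1335 holds -> n = 147 * 3 + 3 = 444.
Iteration 5: 444 < 1335 holds -> n = 444 * 3 + 3 = 1335.
Iteration 6: 1335 < 1335 fails; recursion stops.
Total rows emitted: 6.

6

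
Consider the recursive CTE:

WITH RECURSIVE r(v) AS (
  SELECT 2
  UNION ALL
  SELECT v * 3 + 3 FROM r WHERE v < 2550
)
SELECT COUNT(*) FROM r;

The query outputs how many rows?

Base: v=2.
Iteration 1: 2 < 2550 holds -> v = 2 * 3 + 3 = 9.
Iteration 2: 9 < 2550 holds -> v = 9 * 3 + 3 = 30.
Iteration 3: 30 < 2550 holds -> v = 30 * 3 + 3 = 93.
Iteration 4: 93 < 2550 holds -> v = 93 * 3 + 3 = 282.
Iteration 5: 282 < 2550 holds -> v = 282 * 3 + 3 = 849.
Iteration 6: 849 < 2550 holds -> v = 849 * 3 + 3 = 2550.
Iteration 7: 2550 < 2550 fails; recursion stops.
Total rows emitted: 7.

7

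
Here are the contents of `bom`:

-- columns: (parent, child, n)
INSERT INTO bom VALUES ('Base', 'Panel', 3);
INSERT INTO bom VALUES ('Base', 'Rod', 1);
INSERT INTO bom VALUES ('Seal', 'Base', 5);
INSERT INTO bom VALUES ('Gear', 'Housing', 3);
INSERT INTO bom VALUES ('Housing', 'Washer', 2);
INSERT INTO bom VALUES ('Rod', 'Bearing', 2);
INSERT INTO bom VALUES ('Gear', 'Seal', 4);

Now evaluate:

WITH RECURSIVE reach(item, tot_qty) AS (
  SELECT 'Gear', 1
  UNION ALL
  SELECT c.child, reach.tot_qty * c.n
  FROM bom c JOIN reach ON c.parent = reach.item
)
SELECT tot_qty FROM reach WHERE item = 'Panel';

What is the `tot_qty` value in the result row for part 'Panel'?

60

Base: (Gear, tot_qty=1).
Iteration 1: components of {Gear} -> Housing = 1*3 = 3, Seal = 1*4 = 4.
Iteration 2: components of {Housing,Seal} -> Base = 4*5 = 20, Washer = 3*2 = 6.
Iteration 3: components of {Base,Washer} -> Panel = 20*3 = 60, Rod = 20*1 = 20.
Iteration 4: components of {Panel,Rod} -> Bearing = 20*2 = 40.
Iteration 5: no further components; recursion stops.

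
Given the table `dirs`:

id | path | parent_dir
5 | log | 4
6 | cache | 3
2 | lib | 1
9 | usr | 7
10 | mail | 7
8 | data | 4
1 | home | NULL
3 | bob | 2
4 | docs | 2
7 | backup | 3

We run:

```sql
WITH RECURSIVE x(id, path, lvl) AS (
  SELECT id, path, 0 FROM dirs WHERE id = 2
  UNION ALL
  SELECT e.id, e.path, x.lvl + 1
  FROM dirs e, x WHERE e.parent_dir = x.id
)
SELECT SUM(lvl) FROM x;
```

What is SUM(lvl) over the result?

16

Base: id=2 (lib) at lvl 0.
Iteration 1: rows with parent_dir in {2} -> bob (id 3, lvl 1), docs (id 4, lvl 1).
Iteration 2: rows with parent_dir in {3,4} -> log (id 5, lvl 2), cache (id 6, lvl 2), backup (id 7, lvl 2), data (id 8, lvl 2).
Iteration 3: rows with parent_dir in {5,6,7,8} -> usr (id 9, lvl 3), mail (id 10, lvl 3).
Iteration 4: no rows with parent_dir in {9,10}; recursion stops.
SUM(lvl) = 0 + 1 + 1 + 2 + 2 + 2 + 2 + 3 + 3 = 16.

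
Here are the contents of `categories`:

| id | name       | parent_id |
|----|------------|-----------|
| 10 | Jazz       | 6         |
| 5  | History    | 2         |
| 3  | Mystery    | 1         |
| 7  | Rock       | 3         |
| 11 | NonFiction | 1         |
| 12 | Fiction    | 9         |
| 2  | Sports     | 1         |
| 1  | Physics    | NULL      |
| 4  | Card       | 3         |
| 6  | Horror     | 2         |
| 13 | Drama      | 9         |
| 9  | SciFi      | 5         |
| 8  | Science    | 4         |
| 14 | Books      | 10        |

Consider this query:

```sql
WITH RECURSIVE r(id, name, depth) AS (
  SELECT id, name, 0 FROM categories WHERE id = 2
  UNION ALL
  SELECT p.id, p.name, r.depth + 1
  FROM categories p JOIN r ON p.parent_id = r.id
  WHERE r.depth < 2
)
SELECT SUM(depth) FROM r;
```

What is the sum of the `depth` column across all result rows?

6

Base: id=2 (Sports) at depth 0.
Iteration 1: rows with parent_id in {2} -> History (id 5, depth 1), Horror (id 6, depth 1).
Iteration 2: rows with parent_id in {5,6} -> SciFi (id 9, depth 2), Jazz (id 10, depth 2).
Iteration 3: depth < 2 fails for all current rows; recursion stops.
SUM(depth) = 0 + 1 + 1 + 2 + 2 = 6.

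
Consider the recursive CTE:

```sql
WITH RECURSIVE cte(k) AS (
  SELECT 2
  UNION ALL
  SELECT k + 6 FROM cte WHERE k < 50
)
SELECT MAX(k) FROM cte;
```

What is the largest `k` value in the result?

50

Base: k=2.
Iteration 1: 2 < 50 holds -> k = 2 + 6 = 8.
Iteration 2: 8 < 50 holds -> k = 8 + 6 = 14.
Iteration 3: 14 < 50 holds -> k = 14 + 6 = 20.
Iteration 4: 20 < 50 holds -> k = 20 + 6 = 26.
Iteration 5: 26 < 50 holds -> k = 26 + 6 = 32.
Iteration 6: 32 < 50 holds -> k = 32 + 6 = 38.
Iteration 7: 38 < 50 holds -> k = 38 + 6 = 44.
Iteration 8: 44 < 50 holds -> k = 44 + 6 = 50.
Iteration 9: 50 < 50 fails; recursion stops.
k values: 2, 8, 14, 20, 26, 32, 38, 44, 50; the maximum is 50.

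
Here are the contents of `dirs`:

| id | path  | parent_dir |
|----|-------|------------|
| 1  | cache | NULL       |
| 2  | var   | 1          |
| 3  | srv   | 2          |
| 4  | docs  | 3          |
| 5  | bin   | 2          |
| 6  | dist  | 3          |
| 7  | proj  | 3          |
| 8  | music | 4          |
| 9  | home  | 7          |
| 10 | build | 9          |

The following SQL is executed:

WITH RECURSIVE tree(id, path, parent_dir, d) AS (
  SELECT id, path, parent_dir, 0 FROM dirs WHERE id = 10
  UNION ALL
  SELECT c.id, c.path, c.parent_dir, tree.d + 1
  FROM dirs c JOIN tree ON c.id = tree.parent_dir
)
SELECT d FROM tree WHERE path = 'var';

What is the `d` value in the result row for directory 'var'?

4

Base: id=10 (build), parent_dir=9, d 0.
Iteration 1: join on id=9 -> home (id 9, parent_dir=7, d 1).
Iteration 2: join on id=7 -> proj (id 7, parent_dir=3, d 2).
Iteration 3: join on id=3 -> srv (id 3, parent_dir=2, d 3).
Iteration 4: join on id=2 -> var (id 2, parent_dir=1, d 4).
Iteration 5: join on id=1 -> cache (id 1, parent_dir=NULL, d 5).
Iteration 6: parent_dir is NULL; no match; recursion stops.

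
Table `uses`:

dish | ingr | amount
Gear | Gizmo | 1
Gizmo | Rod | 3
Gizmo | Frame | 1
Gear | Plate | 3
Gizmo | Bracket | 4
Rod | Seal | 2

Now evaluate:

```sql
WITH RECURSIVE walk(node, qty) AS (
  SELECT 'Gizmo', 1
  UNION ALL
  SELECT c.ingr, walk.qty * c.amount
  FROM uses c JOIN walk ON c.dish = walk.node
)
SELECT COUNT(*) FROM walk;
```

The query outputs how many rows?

5

Base: (Gizmo, qty=1).
Iteration 1: components of {Gizmo} -> Bracket = 1*4 = 4, Frame = 1*1 = 1, Rod = 1*3 = 3.
Iteration 2: components of {Bracket,Frame,Rod} -> Seal = 3*2 = 6.
Iteration 3: no further components; recursion stops.
Total rows emitted: 5.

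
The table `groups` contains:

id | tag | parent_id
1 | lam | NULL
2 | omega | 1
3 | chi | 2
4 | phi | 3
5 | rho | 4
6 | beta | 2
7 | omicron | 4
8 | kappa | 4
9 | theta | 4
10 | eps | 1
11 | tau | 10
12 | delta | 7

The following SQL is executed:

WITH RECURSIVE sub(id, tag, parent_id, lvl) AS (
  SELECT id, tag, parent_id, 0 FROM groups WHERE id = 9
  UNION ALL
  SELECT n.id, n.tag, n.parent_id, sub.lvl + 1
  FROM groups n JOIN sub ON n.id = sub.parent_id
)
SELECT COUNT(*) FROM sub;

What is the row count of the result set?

5

Base: id=9 (theta), parent_id=4, lvl 0.
Iteration 1: join on id=4 -> phi (id 4, parent_id=3, lvl 1).
Iteration 2: join on id=3 -> chi (id 3, parent_id=2, lvl 2).
Iteration 3: join on id=2 -> omega (id 2, parent_id=1, lvl 3).
Iteration 4: join on id=1 -> lam (id 1, parent_id=NULL, lvl 4).
Iteration 5: parent_id is NULL; no match; recursion stops.
Total rows emitted: 5.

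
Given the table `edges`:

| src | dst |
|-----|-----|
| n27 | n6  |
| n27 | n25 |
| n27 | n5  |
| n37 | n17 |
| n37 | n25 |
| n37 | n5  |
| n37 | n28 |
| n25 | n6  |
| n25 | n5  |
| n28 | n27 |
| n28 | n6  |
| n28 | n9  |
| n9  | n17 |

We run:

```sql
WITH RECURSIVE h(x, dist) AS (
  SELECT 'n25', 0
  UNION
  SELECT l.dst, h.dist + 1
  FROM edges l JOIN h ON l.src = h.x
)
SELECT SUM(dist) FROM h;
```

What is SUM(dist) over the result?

2

Base: (n25, dist=0).
Iteration 1: edges from {n25} -> (n5, dist=1), (n6, dist=1).
Iteration 2: no outgoing edges from {n5,n6}; recursion stops.
SUM(dist) = 0 + 1 + 1 = 2.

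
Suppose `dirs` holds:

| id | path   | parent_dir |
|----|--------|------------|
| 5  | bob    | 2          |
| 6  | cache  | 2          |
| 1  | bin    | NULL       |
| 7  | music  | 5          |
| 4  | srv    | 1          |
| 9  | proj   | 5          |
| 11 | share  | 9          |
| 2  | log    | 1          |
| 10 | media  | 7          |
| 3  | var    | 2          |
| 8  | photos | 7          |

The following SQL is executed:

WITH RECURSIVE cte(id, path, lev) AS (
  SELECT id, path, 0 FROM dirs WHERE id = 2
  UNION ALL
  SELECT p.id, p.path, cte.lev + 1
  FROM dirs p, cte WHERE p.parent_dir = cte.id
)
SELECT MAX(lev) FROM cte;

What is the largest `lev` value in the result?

3

Base: id=2 (log) at lev 0.
Iteration 1: rows with parent_dir in {2} -> var (id 3, lev 1), bob (id 5, lev 1), cache (id 6, lev 1).
Iteration 2: rows with parent_dir in {3,5,6} -> music (id 7, lev 2), proj (id 9, lev 2).
Iteration 3: rows with parent_dir in {7,9} -> photos (id 8, lev 3), media (id 10, lev 3), share (id 11, lev 3).
Iteration 4: no rows with parent_dir in {8,10,11}; recursion stops.
lev values: 0, 1, 1, 1, 2, 2, 3, 3, 3; the maximum is 3.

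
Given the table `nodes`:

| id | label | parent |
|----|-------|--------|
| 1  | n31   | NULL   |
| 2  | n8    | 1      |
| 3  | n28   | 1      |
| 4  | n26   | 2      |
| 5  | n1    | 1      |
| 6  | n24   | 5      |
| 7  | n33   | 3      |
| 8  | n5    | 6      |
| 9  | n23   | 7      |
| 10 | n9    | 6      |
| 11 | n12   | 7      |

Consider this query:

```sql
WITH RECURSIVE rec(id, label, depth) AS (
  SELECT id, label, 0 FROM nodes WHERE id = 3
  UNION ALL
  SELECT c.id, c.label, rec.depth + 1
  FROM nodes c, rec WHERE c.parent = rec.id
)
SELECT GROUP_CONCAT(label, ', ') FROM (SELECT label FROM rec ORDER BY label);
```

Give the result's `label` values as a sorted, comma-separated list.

Base: id=3 (n28) at depth 0.
Iteration 1: rows with parent in {3} -> n33 (id 7, depth 1).
Iteration 2: rows with parent in {7} -> n23 (id 9, depth 2), n12 (id 11, depth 2).
Iteration 3: no rows with parent in {9,11}; recursion stops.

n12, n23, n28, n33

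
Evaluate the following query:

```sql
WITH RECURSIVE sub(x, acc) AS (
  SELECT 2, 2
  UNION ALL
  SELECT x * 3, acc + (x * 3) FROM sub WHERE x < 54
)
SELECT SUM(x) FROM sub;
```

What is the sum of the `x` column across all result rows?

Base: x=2, acc=2.
Iteration 1: 2 < 54 holds -> x = 2 * 3 = 6, acc = 2 + 6 = 8.
Iteration 2: 6 < 54 holds -> x = 6 * 3 = 18, acc = 8 + 18 = 26.
Iteration 3: 18 < 54 holds -> x = 18 * 3 = 54, acc = 26 + 54 = 80.
Iteration 4: 54 < 54 fails; recursion stops.
SUM(x) = 2 + 6 + 18 + 54 = 80.

80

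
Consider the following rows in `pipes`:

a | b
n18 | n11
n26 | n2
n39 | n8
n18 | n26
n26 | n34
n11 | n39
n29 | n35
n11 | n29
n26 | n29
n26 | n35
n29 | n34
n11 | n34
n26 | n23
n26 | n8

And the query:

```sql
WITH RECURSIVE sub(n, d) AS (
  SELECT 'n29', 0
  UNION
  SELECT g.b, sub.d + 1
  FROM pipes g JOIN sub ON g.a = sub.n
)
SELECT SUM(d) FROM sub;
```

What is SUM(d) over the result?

2

Base: (n29, d=0).
Iteration 1: edges from {n29} -> (n34, d=1), (n35, d=1).
Iteration 2: no outgoing edges from {n34,n35}; recursion stops.
SUM(d) = 0 + 1 + 1 = 2.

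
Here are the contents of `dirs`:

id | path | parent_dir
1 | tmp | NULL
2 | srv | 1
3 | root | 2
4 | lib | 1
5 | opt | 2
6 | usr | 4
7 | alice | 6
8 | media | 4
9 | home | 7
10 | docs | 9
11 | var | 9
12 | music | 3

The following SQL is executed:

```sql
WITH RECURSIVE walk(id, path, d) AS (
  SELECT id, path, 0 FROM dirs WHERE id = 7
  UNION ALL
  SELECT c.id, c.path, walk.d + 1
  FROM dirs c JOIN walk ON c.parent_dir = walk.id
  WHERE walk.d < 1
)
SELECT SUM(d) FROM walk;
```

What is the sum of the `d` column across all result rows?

Base: id=7 (alice) at d 0.
Iteration 1: rows with parent_dir in {7} -> home (id 9, d 1).
Iteration 2: d < 1 fails for all current rows; recursion stops.
SUM(d) = 0 + 1 = 1.

1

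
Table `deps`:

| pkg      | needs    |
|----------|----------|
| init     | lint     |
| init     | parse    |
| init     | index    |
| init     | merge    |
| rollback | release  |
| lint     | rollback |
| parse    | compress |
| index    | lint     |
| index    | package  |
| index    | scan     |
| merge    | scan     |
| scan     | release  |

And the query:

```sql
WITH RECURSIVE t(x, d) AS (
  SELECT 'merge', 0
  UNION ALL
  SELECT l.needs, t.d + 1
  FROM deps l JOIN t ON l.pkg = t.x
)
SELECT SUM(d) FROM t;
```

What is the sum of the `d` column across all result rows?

Base: (merge, d=0).
Iteration 1: edges from {merge} -> (scan, d=1).
Iteration 2: edges from {scan} -> (release, d=2).
Iteration 3: no outgoing edges from {release}; recursion stops.
SUM(d) = 0 + 1 + 2 = 3.

3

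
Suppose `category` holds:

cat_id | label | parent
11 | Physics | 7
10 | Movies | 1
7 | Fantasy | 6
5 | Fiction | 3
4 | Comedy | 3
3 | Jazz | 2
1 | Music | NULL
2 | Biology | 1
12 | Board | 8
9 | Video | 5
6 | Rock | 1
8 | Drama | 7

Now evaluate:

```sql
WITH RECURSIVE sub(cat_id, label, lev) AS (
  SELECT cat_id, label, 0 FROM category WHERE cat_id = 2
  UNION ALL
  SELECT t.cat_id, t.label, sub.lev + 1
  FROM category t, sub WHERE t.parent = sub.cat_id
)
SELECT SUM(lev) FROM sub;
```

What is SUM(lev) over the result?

8

Base: cat_id=2 (Biology) at lev 0.
Iteration 1: rows with parent in {2} -> Jazz (id 3, lev 1).
Iteration 2: rows with parent in {3} -> Comedy (id 4, lev 2), Fiction (id 5, lev 2).
Iteration 3: rows with parent in {4,5} -> Video (id 9, lev 3).
Iteration 4: no rows with parent in {9}; recursion stops.
SUM(lev) = 0 + 1 + 2 + 2 + 3 = 8.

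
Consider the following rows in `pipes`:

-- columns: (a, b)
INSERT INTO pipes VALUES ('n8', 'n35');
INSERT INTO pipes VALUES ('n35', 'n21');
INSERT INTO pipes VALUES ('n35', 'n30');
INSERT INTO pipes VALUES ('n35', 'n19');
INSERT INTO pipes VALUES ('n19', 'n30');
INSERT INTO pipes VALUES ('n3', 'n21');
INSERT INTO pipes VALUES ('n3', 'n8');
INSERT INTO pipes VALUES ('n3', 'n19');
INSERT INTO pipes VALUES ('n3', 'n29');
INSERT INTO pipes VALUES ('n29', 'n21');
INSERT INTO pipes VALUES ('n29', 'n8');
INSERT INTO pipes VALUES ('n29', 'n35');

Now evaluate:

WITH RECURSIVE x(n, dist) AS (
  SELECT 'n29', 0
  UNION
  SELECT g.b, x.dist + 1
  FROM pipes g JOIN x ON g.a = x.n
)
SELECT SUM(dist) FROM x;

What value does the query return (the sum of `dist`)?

24

Base: (n29, dist=0).
Iteration 1: edges from {n29} -> (n21, dist=1), (n35, dist=1), (n8, dist=1).
Iteration 2: edges from {n21,n35,n8} -> (n19, dist=2), (n21, dist=2), (n30, dist=2), (n35, dist=2).
Iteration 3: edges from {n19,n21,n30,n35} -> (n19, dist=3), (n21, dist=3), (n30, dist=3). [UNION drops 1 duplicate row(s)]
Iteration 4: edges from {n19,n21,n30} -> (n30, dist=4).
Iteration 5: no outgoing edges from {n30}; recursion stops.
SUM(dist) = 0 + 1 + 1 + 1 + 2 + 2 + 2 + 2 + 3 + 3 + 3 + 4 = 24.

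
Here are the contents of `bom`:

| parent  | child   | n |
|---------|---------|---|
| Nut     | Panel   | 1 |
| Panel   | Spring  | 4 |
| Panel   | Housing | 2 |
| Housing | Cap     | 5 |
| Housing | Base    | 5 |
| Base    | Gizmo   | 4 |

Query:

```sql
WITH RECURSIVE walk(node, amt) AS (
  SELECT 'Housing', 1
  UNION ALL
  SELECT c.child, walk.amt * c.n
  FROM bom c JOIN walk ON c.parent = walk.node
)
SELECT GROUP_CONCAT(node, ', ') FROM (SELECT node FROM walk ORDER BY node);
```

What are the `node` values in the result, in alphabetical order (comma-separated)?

Base: (Housing, amt=1).
Iteration 1: components of {Housing} -> Base = 1*5 = 5, Cap = 1*5 = 5.
Iteration 2: components of {Base,Cap} -> Gizmo = 5*4 = 20.
Iteration 3: no further components; recursion stops.

Base, Cap, Gizmo, Housing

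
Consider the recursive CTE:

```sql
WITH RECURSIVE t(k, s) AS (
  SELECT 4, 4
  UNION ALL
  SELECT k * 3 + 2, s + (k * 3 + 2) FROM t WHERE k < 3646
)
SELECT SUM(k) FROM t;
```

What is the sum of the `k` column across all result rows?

16392

Base: k=4, s=4.
Iteration 1: 4 < 3646 holds -> k = 4 * 3 + 2 = 14, s = 4 + 14 = 18.
Iteration 2: 14 < 3646 holds -> k = 14 * 3 + 2 = 44, s = 18 + 44 = 62.
Iteration 3: 44 < 3646 holds -> k = 44 * 3 + 2 = 134, s = 62 + 134 = 196.
Iteration 4: 134 < 3646 holds -> k = 134 * 3 + 2 = 404, s = 196 + 404 = 600.
Iteration 5: 404 < 3646 holds -> k = 404 * 3 + 2 = 1214, s = 600 + 1214 = 1814.
Iteration 6: 1214 < 3646 holds -> k = 1214 * 3 + 2 = 3644, s = 1814 + 3644 = 5458.
Iteration 7: 3644 < 3646 holds -> k = 3644 * 3 + 2 = 10934, s = 5458 + 10934 = 16392.
Iteration 8: 10934 < 3646 fails; recursion stops.
SUM(k) = 4 + 14 + 44 + 134 + 404 + 1214 + 3644 + 10934 = 16392.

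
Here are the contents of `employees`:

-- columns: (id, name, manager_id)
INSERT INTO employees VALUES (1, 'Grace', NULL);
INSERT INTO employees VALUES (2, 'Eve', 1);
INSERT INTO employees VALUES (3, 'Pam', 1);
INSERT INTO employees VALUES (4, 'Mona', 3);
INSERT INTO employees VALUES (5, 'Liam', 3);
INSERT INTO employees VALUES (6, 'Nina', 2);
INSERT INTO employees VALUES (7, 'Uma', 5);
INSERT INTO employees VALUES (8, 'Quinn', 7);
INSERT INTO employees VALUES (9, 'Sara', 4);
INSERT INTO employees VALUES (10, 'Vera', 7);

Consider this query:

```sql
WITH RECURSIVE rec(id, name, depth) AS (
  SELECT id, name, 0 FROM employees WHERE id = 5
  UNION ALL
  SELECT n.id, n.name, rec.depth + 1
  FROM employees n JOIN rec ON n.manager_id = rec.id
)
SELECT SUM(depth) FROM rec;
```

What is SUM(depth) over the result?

Base: id=5 (Liam) at depth 0.
Iteration 1: rows with manager_id in {5} -> Uma (id 7, depth 1).
Iteration 2: rows with manager_id in {7} -> Quinn (id 8, depth 2), Vera (id 10, depth 2).
Iteration 3: no rows with manager_id in {8,10}; recursion stops.
SUM(depth) = 0 + 1 + 2 + 2 = 5.

5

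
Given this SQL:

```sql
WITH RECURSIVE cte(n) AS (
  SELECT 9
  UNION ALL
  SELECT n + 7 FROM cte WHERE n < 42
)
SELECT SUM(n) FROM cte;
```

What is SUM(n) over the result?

Base: n=9.
Iteration 1: 9 < 42 holds -> n = 9 + 7 = 16.
Iteration 2: 16 < 42 holds -> n = 16 + 7 = 23.
Iteration 3: 23 < 42 holds -> n = 23 + 7 = 30.
Iteration 4: 30 < 42 holds -> n = 30 + 7 = 37.
Iteration 5: 37 < 42 holds -> n = 37 + 7 = 44.
Iteration 6: 44 < 42 fails; recursion stops.
SUM(n) = 9 + 16 + 23 + 30 + 37 + 44 = 159.

159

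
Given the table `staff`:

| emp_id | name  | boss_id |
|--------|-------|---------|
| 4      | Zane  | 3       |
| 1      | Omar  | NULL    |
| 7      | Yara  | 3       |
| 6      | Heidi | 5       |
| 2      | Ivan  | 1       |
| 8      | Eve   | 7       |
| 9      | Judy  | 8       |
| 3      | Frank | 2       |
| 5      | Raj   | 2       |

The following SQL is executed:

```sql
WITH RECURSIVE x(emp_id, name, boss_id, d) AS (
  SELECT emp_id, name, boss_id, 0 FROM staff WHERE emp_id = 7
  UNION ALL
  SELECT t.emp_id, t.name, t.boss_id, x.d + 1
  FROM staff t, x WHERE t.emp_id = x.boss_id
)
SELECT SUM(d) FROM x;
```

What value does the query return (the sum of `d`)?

6

Base: emp_id=7 (Yara), boss_id=3, d 0.
Iteration 1: join on emp_id=3 -> Frank (id 3, boss_id=2, d 1).
Iteration 2: join on emp_id=2 -> Ivan (id 2, boss_id=1, d 2).
Iteration 3: join on emp_id=1 -> Omar (id 1, boss_id=NULL, d 3).
Iteration 4: boss_id is NULL; no match; recursion stops.
SUM(d) = 0 + 1 + 2 + 3 = 6.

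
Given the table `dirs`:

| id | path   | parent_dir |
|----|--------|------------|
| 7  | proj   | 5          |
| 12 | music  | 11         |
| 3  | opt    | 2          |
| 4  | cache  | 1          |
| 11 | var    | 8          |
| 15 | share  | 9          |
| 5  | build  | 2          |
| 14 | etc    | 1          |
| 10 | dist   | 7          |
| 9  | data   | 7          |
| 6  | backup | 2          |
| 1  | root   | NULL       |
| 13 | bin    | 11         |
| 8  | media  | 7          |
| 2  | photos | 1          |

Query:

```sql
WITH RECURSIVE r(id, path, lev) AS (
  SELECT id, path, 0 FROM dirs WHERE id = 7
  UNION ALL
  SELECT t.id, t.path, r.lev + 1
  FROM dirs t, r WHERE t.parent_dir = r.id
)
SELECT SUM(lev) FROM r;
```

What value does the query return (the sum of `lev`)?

Base: id=7 (proj) at lev 0.
Iteration 1: rows with parent_dir in {7} -> media (id 8, lev 1), data (id 9, lev 1), dist (id 10, lev 1).
Iteration 2: rows with parent_dir in {8,9,10} -> var (id 11, lev 2), share (id 15, lev 2).
Iteration 3: rows with parent_dir in {11,15} -> music (id 12, lev 3), bin (id 13, lev 3).
Iteration 4: no rows with parent_dir in {12,13}; recursion stops.
SUM(lev) = 0 + 1 + 1 + 1 + 2 + 2 + 3 + 3 = 13.

13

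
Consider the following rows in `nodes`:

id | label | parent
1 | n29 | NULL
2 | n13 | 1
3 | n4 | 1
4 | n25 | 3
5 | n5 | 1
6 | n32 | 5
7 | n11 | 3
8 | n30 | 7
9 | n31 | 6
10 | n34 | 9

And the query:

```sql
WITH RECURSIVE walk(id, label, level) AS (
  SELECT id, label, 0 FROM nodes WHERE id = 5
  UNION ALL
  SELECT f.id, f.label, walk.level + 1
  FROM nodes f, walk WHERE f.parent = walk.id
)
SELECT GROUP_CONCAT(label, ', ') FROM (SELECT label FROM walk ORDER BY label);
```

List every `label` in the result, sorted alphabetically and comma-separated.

Base: id=5 (n5) at level 0.
Iteration 1: rows with parent in {5} -> n32 (id 6, level 1).
Iteration 2: rows with parent in {6} -> n31 (id 9, level 2).
Iteration 3: rows with parent in {9} -> n34 (id 10, level 3).
Iteration 4: no rows with parent in {10}; recursion stops.

n31, n32, n34, n5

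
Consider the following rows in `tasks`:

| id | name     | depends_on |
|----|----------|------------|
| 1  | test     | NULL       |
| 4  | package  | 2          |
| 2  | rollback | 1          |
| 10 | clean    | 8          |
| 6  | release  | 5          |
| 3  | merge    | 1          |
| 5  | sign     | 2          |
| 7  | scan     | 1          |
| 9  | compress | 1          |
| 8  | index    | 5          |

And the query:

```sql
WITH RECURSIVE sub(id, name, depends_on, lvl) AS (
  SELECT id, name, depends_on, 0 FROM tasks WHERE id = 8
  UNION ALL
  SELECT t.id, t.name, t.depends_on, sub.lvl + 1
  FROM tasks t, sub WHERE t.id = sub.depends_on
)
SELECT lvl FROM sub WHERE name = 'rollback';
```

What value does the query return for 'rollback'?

Base: id=8 (index), depends_on=5, lvl 0.
Iteration 1: join on id=5 -> sign (id 5, depends_on=2, lvl 1).
Iteration 2: join on id=2 -> rollback (id 2, depends_on=1, lvl 2).
Iteration 3: join on id=1 -> test (id 1, depends_on=NULL, lvl 3).
Iteration 4: depends_on is NULL; no match; recursion stops.

2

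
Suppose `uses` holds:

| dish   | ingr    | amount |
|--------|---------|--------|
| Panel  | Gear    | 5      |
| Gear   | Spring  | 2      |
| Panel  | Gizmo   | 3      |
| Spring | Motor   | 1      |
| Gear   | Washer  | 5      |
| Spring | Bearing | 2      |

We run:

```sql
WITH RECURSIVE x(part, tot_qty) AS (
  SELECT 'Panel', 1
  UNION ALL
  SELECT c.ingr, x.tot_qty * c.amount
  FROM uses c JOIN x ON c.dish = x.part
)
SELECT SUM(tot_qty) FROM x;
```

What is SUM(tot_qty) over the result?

Base: (Panel, tot_qty=1).
Iteration 1: components of {Panel} -> Gear = 1*5 = 5, Gizmo = 1*3 = 3.
Iteration 2: components of {Gear,Gizmo} -> Spring = 5*2 = 10, Washer = 5*5 = 25.
Iteration 3: components of {Spring,Washer} -> Bearing = 10*2 = 20, Motor = 10*1 = 10.
Iteration 4: no further components; recursion stops.
SUM(tot_qty) = 1 + 5 + 3 + 10 + 25 + 10 + 20 = 74.

74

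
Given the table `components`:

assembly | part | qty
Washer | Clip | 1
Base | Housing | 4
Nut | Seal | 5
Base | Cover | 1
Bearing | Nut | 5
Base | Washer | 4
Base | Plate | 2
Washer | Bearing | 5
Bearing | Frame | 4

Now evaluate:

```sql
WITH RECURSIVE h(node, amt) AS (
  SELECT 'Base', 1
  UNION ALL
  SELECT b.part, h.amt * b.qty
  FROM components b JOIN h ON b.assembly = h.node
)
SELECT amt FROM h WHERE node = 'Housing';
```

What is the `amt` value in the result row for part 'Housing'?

Base: (Base, amt=1).
Iteration 1: components of {Base} -> Cover = 1*1 = 1, Housing = 1*4 = 4, Plate = 1*2 = 2, Washer = 1*4 = 4.
Iteration 2: components of {Cover,Housing,Plate,Washer} -> Bearing = 4*5 = 20, Clip = 4*1 = 4.
Iteration 3: components of {Bearing,Clip} -> Frame = 20*4 = 80, Nut = 20*5 = 100.
Iteration 4: components of {Frame,Nut} -> Seal = 100*5 = 500.
Iteration 5: no further components; recursion stops.

4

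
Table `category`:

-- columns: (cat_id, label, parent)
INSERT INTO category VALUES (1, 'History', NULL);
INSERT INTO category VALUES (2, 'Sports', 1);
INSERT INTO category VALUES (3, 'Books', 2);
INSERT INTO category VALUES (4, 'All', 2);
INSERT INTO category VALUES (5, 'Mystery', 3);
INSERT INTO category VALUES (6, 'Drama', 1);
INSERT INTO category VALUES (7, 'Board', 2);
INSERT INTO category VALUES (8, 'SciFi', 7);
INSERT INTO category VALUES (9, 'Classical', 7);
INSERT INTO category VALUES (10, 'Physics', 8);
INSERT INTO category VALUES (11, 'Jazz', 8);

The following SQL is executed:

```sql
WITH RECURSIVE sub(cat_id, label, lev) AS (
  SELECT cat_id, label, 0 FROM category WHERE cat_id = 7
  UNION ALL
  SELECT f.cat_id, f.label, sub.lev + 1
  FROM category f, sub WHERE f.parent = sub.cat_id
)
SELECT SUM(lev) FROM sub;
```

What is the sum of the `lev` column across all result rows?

6

Base: cat_id=7 (Board) at lev 0.
Iteration 1: rows with parent in {7} -> SciFi (id 8, lev 1), Classical (id 9, lev 1).
Iteration 2: rows with parent in {8,9} -> Physics (id 10, lev 2), Jazz (id 11, lev 2).
Iteration 3: no rows with parent in {10,11}; recursion stops.
SUM(lev) = 0 + 1 + 1 + 2 + 2 = 6.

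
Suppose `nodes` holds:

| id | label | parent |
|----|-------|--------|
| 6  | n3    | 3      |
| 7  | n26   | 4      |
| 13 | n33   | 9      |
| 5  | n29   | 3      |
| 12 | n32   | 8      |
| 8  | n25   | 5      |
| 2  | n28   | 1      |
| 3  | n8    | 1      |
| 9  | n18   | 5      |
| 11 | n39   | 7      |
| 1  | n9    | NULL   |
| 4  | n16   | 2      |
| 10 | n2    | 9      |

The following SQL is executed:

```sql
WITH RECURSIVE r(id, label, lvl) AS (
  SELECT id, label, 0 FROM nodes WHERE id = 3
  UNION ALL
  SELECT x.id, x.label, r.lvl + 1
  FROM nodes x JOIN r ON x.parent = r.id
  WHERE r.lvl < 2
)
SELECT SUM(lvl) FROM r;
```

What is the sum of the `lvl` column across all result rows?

6

Base: id=3 (n8) at lvl 0.
Iteration 1: rows with parent in {3} -> n29 (id 5, lvl 1), n3 (id 6, lvl 1).
Iteration 2: rows with parent in {5,6} -> n25 (id 8, lvl 2), n18 (id 9, lvl 2).
Iteration 3: lvl < 2 fails for all current rows; recursion stops.
SUM(lvl) = 0 + 1 + 1 + 2 + 2 = 6.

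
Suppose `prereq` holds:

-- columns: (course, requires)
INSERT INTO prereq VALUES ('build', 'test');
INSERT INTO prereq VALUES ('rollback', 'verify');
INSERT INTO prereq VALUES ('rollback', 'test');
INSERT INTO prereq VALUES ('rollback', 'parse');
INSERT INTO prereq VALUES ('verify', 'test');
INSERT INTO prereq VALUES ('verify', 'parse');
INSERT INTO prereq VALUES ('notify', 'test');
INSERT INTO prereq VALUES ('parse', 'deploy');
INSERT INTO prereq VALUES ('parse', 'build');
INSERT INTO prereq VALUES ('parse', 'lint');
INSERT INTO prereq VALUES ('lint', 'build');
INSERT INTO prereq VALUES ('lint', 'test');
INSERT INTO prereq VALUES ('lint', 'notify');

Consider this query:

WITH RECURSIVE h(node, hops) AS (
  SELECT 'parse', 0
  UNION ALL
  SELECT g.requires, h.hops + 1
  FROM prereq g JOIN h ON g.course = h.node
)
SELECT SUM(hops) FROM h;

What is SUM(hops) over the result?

17

Base: (parse, hops=0).
Iteration 1: edges from {parse} -> (build, hops=1), (deploy, hops=1), (lint, hops=1).
Iteration 2: edges from {build,deploy,lint} -> (build, hops=2), (notify, hops=2), (test, hops=2) x2. [UNION ALL keeps all 4 new rows, including repeats]
Iteration 3: edges from {build,notify,test} -> (test, hops=3) x2. [UNION ALL keeps all 2 new rows, including repeats]
Iteration 4: no outgoing edges from {test}; recursion stops.
SUM(hops) = 0 + 1 + 1 + 1 + 2 + 2 + 2 + 2 + 3 + 3 = 17.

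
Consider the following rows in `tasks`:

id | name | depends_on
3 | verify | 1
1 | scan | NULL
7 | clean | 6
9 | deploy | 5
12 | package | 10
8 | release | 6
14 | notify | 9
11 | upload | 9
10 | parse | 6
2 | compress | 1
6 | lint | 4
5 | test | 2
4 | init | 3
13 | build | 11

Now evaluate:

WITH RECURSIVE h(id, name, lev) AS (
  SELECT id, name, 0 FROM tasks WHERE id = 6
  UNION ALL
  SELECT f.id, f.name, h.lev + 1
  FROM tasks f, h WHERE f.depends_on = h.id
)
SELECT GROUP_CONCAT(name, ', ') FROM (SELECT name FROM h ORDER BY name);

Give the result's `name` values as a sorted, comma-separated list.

Base: id=6 (lint) at lev 0.
Iteration 1: rows with depends_on in {6} -> clean (id 7, lev 1), release (id 8, lev 1), parse (id 10, lev 1).
Iteration 2: rows with depends_on in {7,8,10} -> package (id 12, lev 2).
Iteration 3: no rows with depends_on in {12}; recursion stops.

clean, lint, package, parse, release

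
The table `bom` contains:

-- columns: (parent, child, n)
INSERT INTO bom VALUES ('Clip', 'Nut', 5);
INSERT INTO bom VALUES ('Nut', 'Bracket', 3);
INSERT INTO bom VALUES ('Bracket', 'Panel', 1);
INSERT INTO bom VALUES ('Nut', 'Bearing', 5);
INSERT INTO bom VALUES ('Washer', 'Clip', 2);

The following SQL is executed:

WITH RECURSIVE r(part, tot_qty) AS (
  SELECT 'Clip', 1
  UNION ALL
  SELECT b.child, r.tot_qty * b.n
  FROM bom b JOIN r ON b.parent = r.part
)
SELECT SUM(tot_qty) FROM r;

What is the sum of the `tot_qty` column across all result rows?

Base: (Clip, tot_qty=1).
Iteration 1: components of {Clip} -> Nut = 1*5 = 5.
Iteration 2: components of {Nut} -> Bearing = 5*5 = 25, Bracket = 5*3 = 15.
Iteration 3: components of {Bearing,Bracket} -> Panel = 15*1 = 15.
Iteration 4: no further components; recursion stops.
SUM(tot_qty) = 1 + 5 + 15 + 25 + 15 = 61.

61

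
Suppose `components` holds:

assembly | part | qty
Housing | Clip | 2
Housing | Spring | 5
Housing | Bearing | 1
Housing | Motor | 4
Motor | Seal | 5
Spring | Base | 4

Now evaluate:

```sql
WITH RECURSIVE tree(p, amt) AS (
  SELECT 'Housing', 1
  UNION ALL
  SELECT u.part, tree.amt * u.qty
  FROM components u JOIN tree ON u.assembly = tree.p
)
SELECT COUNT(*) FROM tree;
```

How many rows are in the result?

7

Base: (Housing, amt=1).
Iteration 1: components of {Housing} -> Bearing = 1*1 = 1, Clip = 1*2 = 2, Motor = 1*4 = 4, Spring = 1*5 = 5.
Iteration 2: components of {Bearing,Clip,Motor,Spring} -> Base = 5*4 = 20, Seal = 4*5 = 20.
Iteration 3: no further components; recursion stops.
Total rows emitted: 7.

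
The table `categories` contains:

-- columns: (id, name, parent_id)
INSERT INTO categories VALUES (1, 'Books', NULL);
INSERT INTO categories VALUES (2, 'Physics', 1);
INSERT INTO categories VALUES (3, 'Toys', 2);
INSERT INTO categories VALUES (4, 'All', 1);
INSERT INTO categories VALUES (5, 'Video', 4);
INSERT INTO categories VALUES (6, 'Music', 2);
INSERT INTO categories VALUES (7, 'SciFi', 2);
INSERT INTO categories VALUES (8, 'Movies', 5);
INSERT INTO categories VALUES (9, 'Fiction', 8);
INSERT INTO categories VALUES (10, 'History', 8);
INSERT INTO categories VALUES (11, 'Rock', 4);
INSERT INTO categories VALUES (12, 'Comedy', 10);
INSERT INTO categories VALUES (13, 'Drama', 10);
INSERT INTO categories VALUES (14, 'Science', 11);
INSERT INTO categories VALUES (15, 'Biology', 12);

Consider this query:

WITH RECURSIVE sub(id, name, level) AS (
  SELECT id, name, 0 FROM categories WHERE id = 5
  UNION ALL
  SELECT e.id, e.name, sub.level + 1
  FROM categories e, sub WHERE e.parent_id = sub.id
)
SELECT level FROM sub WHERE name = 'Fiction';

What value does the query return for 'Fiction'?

Base: id=5 (Video) at level 0.
Iteration 1: rows with parent_id in {5} -> Movies (id 8, level 1).
Iteration 2: rows with parent_id in {8} -> Fiction (id 9, level 2), History (id 10, level 2).
Iteration 3: rows with parent_id in {9,10} -> Comedy (id 12, level 3), Drama (id 13, level 3).
Iteration 4: rows with parent_id in {12,13} -> Biology (id 15, level 4).
Iteration 5: no rows with parent_id in {15}; recursion stops.

2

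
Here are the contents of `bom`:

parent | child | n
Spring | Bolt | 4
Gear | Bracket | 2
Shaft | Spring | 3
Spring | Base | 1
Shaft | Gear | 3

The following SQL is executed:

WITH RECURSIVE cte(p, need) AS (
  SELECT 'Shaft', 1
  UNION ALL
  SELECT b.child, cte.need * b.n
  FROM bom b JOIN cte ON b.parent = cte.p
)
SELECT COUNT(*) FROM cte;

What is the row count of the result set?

6

Base: (Shaft, need=1).
Iteration 1: components of {Shaft} -> Gear = 1*3 = 3, Spring = 1*3 = 3.
Iteration 2: components of {Gear,Spring} -> Base = 3*1 = 3, Bolt = 3*4 = 12, Bracket = 3*2 = 6.
Iteration 3: no further components; recursion stops.
Total rows emitted: 6.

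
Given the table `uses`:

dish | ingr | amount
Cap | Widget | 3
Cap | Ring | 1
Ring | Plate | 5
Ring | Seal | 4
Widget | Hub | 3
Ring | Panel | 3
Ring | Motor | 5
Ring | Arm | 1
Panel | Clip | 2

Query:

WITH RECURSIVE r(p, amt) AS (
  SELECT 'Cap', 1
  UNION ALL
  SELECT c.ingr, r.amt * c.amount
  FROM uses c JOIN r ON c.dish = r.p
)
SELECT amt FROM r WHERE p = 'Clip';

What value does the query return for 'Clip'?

Base: (Cap, amt=1).
Iteration 1: components of {Cap} -> Ring = 1*1 = 1, Widget = 1*3 = 3.
Iteration 2: components of {Ring,Widget} -> Arm = 1*1 = 1, Hub = 3*3 = 9, Motor = 1*5 = 5, Panel = 1*3 = 3, Plate = 1*5 = 5, Seal = 1*4 = 4.
Iteration 3: components of {Arm,Hub,Motor,Panel,Plate,Seal} -> Clip = 3*2 = 6.
Iteration 4: no further components; recursion stops.

6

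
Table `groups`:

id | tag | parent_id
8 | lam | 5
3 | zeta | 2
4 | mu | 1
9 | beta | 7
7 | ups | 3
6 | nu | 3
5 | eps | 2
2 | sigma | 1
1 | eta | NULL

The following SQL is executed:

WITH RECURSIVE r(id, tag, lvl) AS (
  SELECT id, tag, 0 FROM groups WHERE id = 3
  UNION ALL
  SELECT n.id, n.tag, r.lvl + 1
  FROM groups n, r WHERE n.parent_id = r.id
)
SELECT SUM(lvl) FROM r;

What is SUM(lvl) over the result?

Base: id=3 (zeta) at lvl 0.
Iteration 1: rows with parent_id in {3} -> nu (id 6, lvl 1), ups (id 7, lvl 1).
Iteration 2: rows with parent_id in {6,7} -> beta (id 9, lvl 2).
Iteration 3: no rows with parent_id in {9}; recursion stops.
SUM(lvl) = 0 + 1 + 1 + 2 = 4.

4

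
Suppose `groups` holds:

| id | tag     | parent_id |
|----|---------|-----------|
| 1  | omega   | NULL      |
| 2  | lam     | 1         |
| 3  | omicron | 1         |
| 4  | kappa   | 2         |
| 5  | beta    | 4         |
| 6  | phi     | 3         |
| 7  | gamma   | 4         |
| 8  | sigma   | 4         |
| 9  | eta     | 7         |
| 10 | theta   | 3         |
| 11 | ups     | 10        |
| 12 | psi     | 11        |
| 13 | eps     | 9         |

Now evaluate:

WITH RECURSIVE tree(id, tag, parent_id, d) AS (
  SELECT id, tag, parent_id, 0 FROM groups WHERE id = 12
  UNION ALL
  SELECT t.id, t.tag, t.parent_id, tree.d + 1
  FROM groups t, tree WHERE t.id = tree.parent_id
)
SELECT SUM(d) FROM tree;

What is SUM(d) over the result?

10

Base: id=12 (psi), parent_id=11, d 0.
Iteration 1: join on id=11 -> ups (id 11, parent_id=10, d 1).
Iteration 2: join on id=10 -> theta (id 10, parent_id=3, d 2).
Iteration 3: join on id=3 -> omicron (id 3, parent_id=1, d 3).
Iteration 4: join on id=1 -> omega (id 1, parent_id=NULL, d 4).
Iteration 5: parent_id is NULL; no match; recursion stops.
SUM(d) = 0 + 1 + 2 + 3 + 4 = 10.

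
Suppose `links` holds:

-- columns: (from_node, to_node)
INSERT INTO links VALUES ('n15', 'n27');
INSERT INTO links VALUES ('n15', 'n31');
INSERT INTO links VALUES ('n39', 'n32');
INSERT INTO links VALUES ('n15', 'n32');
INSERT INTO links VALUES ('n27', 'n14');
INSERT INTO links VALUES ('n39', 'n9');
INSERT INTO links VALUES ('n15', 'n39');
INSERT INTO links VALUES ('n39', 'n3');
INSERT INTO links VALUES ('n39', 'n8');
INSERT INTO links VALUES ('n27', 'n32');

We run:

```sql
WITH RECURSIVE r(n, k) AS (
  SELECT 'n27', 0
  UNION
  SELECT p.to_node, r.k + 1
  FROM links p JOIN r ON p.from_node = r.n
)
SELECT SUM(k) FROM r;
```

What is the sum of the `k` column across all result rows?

Base: (n27, k=0).
Iteration 1: edges from {n27} -> (n14, k=1), (n32, k=1).
Iteration 2: no outgoing edges from {n14,n32}; recursion stops.
SUM(k) = 0 + 1 + 1 = 2.

2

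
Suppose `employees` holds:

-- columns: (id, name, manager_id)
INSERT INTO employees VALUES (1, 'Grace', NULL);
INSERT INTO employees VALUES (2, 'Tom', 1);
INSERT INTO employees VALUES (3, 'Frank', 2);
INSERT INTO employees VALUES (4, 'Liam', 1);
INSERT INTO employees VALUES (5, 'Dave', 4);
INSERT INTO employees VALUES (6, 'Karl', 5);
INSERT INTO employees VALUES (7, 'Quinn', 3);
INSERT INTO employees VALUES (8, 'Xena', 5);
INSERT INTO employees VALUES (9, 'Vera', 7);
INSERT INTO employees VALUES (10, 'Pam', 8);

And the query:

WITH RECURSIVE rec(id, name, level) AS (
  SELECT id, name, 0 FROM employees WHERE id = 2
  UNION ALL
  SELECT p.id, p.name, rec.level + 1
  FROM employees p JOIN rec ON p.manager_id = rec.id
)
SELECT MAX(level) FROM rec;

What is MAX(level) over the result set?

Base: id=2 (Tom) at level 0.
Iteration 1: rows with manager_id in {2} -> Frank (id 3, level 1).
Iteration 2: rows with manager_id in {3} -> Quinn (id 7, level 2).
Iteration 3: rows with manager_id in {7} -> Vera (id 9, level 3).
Iteration 4: no rows with manager_id in {9}; recursion stops.
level values: 0, 1, 2, 3; the maximum is 3.

3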